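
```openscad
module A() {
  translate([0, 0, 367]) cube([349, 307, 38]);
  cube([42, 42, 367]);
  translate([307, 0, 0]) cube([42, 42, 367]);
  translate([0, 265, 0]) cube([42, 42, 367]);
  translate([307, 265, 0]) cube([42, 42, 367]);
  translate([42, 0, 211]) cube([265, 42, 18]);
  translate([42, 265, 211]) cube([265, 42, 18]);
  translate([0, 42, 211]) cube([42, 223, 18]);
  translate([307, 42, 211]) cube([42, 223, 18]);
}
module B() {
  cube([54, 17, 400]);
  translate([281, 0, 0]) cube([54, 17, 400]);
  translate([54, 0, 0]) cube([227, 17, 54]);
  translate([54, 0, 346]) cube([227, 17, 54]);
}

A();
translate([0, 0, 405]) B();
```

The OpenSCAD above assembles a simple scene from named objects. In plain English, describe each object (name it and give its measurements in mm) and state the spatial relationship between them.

A is a four-legged stool. The seat is a 349×307×38 mm slab whose top surface is at z = 405 mm; four square legs, each 42×42 mm in cross-section, run from the floor (z = 0) to the underside of the seat, each flush with a corner of the seat. Four stretchers, 42 mm wide and 18 mm tall, connect adjacent legs with their undersides at z = 211 mm, each running between the inner faces of the legs it joins and aligned with the legs' outer faces on the other axis.

B is a picture frame with a 227×292 mm rectangular opening (x by z) and a uniform 54 mm border on every side. Frame depth is 17 mm along y. It is built from two vertical stiles running the full outside height and two horizontal rails spanning the gap between the stiles.

The picture frame is on top of the stool.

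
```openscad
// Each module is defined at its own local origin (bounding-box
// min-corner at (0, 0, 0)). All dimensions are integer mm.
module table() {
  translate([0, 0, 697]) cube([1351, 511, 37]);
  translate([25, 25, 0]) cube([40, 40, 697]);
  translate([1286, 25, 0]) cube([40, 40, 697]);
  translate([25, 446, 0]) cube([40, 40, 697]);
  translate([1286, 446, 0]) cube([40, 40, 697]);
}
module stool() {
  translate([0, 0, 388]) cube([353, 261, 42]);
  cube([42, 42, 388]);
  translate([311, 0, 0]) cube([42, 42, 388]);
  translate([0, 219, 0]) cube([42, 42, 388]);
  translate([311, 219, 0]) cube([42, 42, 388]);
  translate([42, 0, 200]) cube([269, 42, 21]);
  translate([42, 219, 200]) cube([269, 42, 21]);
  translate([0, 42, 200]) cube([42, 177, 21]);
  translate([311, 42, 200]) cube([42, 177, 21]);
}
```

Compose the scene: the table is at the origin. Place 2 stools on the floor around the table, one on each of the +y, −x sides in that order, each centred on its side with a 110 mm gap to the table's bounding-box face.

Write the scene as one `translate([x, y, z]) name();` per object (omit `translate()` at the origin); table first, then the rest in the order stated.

table();
translate([499, 621, 0]) stool();
translate([-463, 125, 0]) stool();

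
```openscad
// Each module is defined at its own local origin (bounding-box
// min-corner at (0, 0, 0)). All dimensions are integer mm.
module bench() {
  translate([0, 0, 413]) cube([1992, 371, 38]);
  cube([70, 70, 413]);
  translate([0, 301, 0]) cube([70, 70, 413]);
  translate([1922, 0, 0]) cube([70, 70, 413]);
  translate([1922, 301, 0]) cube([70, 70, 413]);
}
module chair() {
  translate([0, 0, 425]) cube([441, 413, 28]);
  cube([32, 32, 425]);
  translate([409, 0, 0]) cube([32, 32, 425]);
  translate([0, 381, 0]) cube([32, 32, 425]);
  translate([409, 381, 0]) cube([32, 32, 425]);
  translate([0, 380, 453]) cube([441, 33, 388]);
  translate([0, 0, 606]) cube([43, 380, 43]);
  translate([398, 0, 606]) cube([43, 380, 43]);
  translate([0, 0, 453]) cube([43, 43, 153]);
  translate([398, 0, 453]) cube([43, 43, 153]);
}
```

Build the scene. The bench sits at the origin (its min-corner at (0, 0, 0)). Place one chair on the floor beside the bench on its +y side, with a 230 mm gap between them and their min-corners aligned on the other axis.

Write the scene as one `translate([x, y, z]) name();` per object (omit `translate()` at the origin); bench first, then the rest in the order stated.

bench();
translate([0, 601, 0]) chair();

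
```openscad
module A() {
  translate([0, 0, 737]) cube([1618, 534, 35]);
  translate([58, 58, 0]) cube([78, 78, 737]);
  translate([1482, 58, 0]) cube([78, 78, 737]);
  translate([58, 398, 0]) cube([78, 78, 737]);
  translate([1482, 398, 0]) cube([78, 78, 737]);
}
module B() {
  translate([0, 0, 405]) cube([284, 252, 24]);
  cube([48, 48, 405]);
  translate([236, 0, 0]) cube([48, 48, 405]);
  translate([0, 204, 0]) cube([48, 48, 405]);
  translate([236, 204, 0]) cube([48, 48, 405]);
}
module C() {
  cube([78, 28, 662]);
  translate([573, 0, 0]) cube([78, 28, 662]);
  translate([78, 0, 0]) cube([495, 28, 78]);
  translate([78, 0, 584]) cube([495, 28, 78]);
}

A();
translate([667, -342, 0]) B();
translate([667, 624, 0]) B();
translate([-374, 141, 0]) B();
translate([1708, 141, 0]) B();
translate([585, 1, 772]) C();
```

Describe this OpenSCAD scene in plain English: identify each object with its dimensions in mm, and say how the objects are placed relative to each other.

A is a table: top 1618 mm (x) × 534 mm (y), 35 mm thick, upper face at z = 772 mm, on four 78×78 mm square legs, each inset 58 mm from the nearest pair of top edges, running from z = 0 to the bottom of the top.

B is a four-legged stool. The seat is 284×252 mm, 24 mm thick, top at z = 429 mm. It stands on four square legs, each 48×48 mm in cross-section, from z = 0 to the seat underside, each flush with a corner of the seat.

C is a rectangular picture frame lying in the x–z plane (depth along y). The opening is 495 mm wide (x) by 506 mm tall (z), surrounded by a border 78 mm wide on all four sides. The frame is 28 mm deep and is made of two full-height vertical stiles with two horizontal rails fitted between them.

Four stools sit around the table at the −y, +y, −x, +x sides. The picture frame is on top of the table.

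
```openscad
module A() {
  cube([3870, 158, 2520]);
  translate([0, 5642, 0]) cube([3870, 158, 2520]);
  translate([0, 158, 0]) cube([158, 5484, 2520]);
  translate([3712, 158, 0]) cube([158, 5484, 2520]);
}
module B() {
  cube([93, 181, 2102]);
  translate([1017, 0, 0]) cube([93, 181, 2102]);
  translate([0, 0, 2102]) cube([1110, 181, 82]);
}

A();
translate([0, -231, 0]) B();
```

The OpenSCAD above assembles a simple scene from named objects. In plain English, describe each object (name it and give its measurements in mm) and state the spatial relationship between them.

A is a box-shaped house frame (walls only): outside footprint 3870×5800 mm, wall height 2520 mm, wall thickness 158 mm. The two y-facing walls run the full x-width; the two x-facing walls fit between the inner faces of the y-facing walls.

B is a rectangular door frame: two vertical jambs of 93×181 mm section, 2102 mm tall, with a clear opening 924 mm wide between their inner faces. A header 82 mm tall and 181 mm deep lies on top of the jambs and spans the full outside width.

The door frame is on the floor beside the house frame on its −y side.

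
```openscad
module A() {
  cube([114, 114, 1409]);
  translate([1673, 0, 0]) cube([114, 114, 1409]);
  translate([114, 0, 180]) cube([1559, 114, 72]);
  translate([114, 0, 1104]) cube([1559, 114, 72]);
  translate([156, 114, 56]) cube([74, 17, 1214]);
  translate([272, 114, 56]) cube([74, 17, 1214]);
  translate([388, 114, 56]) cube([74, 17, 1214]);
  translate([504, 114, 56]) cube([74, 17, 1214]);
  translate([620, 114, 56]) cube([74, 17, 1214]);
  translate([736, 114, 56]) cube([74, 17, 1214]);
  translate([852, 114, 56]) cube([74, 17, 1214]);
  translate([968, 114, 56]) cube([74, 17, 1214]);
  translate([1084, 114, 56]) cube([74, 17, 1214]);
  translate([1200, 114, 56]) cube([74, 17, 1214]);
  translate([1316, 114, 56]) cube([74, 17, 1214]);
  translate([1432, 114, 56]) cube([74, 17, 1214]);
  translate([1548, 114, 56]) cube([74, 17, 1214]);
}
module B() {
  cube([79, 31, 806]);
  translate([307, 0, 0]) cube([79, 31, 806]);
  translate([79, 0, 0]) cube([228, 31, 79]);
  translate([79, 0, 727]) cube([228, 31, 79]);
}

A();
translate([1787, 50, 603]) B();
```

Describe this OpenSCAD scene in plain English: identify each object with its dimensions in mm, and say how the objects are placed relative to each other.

A is a fence section. Two 114×114 mm posts, 1409 mm tall, stand on the floor with a clear span of 1559 mm between their inner faces. Two horizontal rails of 114×72 mm section span the gap between the posts with their undersides at z = 180 mm and z = 1104 mm, flush with the posts' −y face. 13 pickets, each 74 mm wide, 17 mm thick and 1214 mm tall, are fixed to the +y face of the rails with their bottoms at z = 56 mm, evenly spaced across the span with equal gaps (rounded down to the nearest mm) at the −x end and between each pair — any rounding remainder accumulates at the +x end.

B is a rectangular picture frame lying in the x–z plane (depth along y). The opening is 228 mm wide (x) by 648 mm tall (z), surrounded by a border 79 mm wide on all four sides. The frame is 31 mm deep and is made of two full-height vertical stiles with two horizontal rails fitted between them.

The picture frame is beside the fence section with their tops flush at z = 1409.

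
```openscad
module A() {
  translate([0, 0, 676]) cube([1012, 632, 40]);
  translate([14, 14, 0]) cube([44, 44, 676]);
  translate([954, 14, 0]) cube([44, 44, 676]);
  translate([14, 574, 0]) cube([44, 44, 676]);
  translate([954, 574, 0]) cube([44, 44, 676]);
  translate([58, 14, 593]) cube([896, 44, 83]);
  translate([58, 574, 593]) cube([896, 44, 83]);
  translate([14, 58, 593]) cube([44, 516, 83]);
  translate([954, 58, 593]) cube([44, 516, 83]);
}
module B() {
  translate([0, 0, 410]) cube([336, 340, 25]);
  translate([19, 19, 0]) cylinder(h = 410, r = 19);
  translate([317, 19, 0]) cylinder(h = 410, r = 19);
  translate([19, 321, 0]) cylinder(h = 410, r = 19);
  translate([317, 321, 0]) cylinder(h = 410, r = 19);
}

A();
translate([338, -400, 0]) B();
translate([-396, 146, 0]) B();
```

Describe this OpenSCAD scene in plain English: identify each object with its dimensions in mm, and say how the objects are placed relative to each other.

A is a table with a 1012×632 mm rectangular top, 40 mm thick, top surface at z = 716 mm, supported by four 44×44 mm square legs, each inset 14 mm from the nearest pair of top edges, running from the floor. Four apron rails, 44 mm thick and 83 mm tall, run between adjacent legs with their top edges flush with the underside of the top and their outer faces flush with the legs' outer faces.

B is a simple wooden stool: a rectangular seat 336 mm (x) by 340 mm (y), 25 mm thick, top face at z = 435 mm, on four round legs, each 38 mm in diameter. The legs rest on z = 0, each leg's axis is inset half a diameter from the nearest pair of seat edges (so the leg's bounding box is flush with the corner).

Two stools sit around the table at the −y, −x sides.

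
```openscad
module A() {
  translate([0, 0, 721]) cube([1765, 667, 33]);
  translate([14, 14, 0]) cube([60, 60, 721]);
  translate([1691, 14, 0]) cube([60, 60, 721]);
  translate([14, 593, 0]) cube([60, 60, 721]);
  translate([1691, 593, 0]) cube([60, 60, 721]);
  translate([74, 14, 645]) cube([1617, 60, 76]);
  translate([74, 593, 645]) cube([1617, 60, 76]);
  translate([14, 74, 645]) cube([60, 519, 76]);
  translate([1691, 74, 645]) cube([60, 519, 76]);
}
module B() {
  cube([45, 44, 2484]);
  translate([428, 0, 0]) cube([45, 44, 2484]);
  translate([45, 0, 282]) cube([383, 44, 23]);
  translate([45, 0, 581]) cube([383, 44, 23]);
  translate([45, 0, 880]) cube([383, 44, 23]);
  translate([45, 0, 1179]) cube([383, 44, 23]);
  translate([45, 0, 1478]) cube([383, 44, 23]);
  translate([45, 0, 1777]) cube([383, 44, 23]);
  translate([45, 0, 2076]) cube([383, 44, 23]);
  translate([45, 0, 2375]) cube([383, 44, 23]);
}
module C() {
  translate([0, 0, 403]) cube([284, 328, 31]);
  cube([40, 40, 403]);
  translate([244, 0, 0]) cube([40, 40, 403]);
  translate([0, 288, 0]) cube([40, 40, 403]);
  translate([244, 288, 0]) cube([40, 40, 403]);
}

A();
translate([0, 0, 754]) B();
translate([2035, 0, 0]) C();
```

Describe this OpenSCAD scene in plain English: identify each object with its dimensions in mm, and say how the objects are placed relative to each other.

A is a rectangular dining table. The top is 1765×667×33 mm with its upper surface at z = 754 mm. It stands on four 60×60 mm square legs, each inset 14 mm from the nearest pair of top edges, running from the floor to the underside of the top. Four apron rails, 60 mm thick and 76 mm tall, run between adjacent legs with their top edges flush with the underside of the top and their outer faces flush with the legs' outer faces.

B is a straight ladder. Two 45×44 mm vertical rails, 2484 mm tall, stand 473 mm apart (outside-to-outside) with their front faces coplanar on the −y side. 8 rungs, each 44 mm deep and 23 mm tall, span between the inner faces of the rails, front faces flush with the rails. The lowest rung's underside is at z = 282 mm and rungs are spaced 299 mm apart (underside to underside).

C is a four-legged stool. The seat is 284×328 mm, 31 mm thick, top at z = 434 mm. It stands on four square legs, each 40×40 mm in cross-section, from z = 0 to the seat underside, each flush with a corner of the seat.

The ladder is on top of the table. The stool is on the floor beside the table on its +x side.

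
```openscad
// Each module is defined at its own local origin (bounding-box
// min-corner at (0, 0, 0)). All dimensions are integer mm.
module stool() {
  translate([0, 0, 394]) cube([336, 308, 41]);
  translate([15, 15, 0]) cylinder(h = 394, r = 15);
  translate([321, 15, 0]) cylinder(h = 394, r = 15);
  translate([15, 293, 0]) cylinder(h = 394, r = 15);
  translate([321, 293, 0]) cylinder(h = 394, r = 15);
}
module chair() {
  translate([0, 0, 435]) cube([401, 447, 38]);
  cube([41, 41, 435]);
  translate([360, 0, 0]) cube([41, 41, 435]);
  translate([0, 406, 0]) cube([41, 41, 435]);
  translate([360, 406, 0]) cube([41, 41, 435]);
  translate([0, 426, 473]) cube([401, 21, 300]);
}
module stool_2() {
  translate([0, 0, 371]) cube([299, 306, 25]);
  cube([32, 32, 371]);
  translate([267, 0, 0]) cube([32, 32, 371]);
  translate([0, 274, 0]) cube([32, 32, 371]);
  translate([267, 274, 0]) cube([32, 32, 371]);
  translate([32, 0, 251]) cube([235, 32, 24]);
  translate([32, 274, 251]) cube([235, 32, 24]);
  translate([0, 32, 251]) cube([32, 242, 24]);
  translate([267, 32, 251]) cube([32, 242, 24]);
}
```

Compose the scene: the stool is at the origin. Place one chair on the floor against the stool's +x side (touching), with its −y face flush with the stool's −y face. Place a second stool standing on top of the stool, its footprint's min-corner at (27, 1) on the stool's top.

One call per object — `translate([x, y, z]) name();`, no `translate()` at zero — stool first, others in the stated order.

stool();
translate([336, 0, 0]) chair();
translate([27, 1, 435]) stool_2();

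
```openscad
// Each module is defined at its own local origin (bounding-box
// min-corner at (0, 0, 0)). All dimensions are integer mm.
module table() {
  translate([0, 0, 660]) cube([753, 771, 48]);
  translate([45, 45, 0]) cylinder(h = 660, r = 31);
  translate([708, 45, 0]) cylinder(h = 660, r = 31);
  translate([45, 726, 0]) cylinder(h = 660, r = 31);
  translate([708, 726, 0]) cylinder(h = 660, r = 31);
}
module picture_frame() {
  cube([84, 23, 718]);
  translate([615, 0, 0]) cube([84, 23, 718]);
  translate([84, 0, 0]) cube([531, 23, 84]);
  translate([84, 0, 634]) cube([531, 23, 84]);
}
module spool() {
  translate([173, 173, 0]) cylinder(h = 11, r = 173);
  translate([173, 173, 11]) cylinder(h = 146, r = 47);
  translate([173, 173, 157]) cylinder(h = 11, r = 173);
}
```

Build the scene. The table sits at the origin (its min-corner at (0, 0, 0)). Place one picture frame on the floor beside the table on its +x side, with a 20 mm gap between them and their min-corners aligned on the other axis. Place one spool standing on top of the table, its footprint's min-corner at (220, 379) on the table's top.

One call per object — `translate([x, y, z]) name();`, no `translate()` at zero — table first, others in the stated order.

table();
translate([773, 0, 0]) picture_frame();
translate([220, 379, 708]) spool();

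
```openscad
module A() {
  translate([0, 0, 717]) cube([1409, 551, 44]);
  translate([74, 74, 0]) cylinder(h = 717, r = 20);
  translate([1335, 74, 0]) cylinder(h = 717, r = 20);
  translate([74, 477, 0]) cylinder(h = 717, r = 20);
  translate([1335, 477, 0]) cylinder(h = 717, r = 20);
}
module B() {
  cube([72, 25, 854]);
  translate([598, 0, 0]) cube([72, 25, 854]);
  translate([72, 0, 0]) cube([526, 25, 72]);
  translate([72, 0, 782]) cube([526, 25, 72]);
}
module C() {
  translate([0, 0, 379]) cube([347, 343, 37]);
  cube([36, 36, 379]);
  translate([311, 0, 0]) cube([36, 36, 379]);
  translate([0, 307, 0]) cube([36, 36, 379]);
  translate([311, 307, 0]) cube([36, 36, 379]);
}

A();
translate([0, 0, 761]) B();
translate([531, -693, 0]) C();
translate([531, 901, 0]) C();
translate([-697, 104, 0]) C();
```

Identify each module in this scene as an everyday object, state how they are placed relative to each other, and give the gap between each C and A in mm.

A is a table. B is a picture frame. C is a stool. The picture frame is on top of the table. Three stools sit around the table at the −y, +y, −x sides. The gap between each stool and the table is 350 mm.

Each stool's nearest face is 350 mm from the table's bounding box.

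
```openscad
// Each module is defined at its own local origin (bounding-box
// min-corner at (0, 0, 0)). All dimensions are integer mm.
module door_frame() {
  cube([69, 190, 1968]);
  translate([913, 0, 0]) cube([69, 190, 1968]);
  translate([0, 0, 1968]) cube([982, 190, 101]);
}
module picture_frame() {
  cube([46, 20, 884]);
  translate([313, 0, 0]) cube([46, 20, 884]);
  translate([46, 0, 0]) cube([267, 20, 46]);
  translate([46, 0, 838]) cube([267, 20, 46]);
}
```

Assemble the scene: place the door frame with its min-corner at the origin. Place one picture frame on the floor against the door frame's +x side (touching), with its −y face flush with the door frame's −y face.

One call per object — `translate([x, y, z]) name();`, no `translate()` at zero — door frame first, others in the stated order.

door_frame();
translate([982, 0, 0]) picture_frame();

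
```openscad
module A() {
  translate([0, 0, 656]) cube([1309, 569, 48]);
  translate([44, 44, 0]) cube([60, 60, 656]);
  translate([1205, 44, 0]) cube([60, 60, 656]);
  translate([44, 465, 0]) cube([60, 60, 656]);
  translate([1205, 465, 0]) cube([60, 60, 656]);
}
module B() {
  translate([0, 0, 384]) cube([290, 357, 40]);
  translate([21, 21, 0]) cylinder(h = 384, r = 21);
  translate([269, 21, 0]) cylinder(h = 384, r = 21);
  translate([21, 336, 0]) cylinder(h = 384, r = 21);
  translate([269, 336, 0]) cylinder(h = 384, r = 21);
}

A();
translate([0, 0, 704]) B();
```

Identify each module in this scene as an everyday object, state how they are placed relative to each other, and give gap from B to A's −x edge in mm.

A is a table. B is a stool. The stool is on top of the table. The gap from the stool to the table's −x edge is 0 mm.

The stool's min-x is at 0; the table's min-x is 0; gap = 0 mm.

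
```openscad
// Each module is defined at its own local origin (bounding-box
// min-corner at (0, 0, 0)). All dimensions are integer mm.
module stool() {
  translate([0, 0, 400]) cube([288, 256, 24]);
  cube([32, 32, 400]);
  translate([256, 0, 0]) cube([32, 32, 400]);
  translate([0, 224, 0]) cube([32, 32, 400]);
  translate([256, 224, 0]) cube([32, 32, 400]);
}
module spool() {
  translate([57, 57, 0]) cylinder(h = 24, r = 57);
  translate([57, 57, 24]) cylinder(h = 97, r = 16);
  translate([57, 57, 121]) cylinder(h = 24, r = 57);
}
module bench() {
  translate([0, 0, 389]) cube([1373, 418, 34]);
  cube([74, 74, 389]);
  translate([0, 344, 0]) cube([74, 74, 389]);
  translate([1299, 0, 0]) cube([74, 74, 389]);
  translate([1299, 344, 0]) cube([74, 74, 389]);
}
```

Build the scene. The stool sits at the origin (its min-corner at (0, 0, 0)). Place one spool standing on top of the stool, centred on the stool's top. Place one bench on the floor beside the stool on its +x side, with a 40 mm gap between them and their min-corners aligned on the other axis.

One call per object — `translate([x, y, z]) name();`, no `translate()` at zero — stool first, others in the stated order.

stool();
translate([87, 71, 424]) spool();
translate([328, 0, 0]) bench();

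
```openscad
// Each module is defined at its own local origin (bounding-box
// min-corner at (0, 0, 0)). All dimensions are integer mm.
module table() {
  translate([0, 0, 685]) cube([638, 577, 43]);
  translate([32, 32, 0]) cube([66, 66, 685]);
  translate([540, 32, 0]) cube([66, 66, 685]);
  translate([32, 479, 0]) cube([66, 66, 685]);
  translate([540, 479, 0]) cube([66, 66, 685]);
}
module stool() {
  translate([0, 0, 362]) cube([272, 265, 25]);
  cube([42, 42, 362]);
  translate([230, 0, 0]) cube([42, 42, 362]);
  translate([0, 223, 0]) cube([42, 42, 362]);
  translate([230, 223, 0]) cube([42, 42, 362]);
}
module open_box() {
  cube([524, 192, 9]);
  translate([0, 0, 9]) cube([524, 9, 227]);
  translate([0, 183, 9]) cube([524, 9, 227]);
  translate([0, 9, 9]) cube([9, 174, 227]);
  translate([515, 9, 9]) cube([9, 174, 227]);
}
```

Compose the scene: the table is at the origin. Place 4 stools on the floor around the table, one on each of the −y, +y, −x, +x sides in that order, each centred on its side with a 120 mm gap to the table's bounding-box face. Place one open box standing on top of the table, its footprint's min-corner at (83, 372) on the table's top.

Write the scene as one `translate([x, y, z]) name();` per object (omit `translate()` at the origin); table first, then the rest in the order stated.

table();
translate([183, -385, 0]) stool();
translate([183, 697, 0]) stool();
translate([-392, 156, 0]) stool();
translate([758, 156, 0]) stool();
translate([83, 372, 728]) open_box();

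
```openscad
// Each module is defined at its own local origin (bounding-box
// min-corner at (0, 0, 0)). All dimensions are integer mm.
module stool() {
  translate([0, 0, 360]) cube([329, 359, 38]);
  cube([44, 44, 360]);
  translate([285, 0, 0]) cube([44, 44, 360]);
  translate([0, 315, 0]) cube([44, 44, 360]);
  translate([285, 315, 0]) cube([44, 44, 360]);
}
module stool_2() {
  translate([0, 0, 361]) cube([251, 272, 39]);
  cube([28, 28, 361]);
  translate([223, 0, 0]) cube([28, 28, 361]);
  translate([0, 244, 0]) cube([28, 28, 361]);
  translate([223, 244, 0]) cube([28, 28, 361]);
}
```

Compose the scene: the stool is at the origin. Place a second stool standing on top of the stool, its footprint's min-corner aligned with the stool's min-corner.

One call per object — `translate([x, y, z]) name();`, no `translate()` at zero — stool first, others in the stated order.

stool();
translate([0, 0, 398]) stool_2();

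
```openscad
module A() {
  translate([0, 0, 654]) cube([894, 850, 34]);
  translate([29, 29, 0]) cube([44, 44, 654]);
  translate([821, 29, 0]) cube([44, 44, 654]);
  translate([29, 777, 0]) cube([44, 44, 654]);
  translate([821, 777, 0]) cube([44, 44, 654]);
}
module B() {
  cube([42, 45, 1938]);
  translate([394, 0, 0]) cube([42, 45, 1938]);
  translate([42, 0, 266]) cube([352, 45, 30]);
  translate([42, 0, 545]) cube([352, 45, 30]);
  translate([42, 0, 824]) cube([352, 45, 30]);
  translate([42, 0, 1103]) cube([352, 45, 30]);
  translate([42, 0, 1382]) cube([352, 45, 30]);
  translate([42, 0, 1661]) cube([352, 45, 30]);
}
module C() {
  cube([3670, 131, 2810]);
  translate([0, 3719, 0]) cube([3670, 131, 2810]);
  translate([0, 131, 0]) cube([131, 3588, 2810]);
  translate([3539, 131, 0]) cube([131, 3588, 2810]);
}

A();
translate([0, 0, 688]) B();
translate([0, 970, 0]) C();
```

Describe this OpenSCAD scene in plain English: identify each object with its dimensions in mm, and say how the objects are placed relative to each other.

A is a rectangular dining table. The top is 894×850×34 mm with its upper surface at z = 688 mm. It stands on four 44×44 mm square legs, each inset 29 mm from the nearest pair of top edges, running from the floor to the underside of the top.

B is a straight ladder. Two 42×45 mm vertical rails, 1938 mm tall, stand 436 mm apart (outside-to-outside) with their front faces coplanar on the −y side. 6 rungs, each 45 mm deep and 30 mm tall, span between the inner faces of the rails, front faces flush with the rails. The lowest rung's underside is at z = 266 mm and rungs are spaced 279 mm apart (underside to underside).

C is a box-shaped house frame (walls only): outside footprint 3670×3850 mm, wall height 2810 mm, wall thickness 131 mm. The two y-facing walls run the full x-width; the two x-facing walls fit between the inner faces of the y-facing walls.

The ladder is on top of the table. The house frame is on the floor beside the table on its +y side.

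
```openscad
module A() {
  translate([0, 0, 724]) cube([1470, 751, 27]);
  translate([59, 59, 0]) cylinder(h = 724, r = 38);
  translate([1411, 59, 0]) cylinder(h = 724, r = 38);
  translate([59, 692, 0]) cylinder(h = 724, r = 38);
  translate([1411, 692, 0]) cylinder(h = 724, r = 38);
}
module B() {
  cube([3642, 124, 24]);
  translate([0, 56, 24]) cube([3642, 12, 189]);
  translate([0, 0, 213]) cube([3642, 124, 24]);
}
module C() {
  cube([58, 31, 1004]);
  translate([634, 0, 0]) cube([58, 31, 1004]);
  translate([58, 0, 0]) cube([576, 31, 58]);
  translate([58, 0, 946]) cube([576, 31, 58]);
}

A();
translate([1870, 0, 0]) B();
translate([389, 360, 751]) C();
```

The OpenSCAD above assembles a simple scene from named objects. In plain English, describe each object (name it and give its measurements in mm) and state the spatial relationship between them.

A is a table: top 1470 mm (x) × 751 mm (y), 27 mm thick, upper face at z = 751 mm, on four round legs of 76 mm diameter, each leg's bounding box inset 21 mm from the nearest pair of top edges, running from z = 0 to the bottom of the top.

B is an I-beam lying along x, 3642 mm long. Overall section height 237 mm. Two flanges 124 mm wide (y) and 24 mm thick, one on the floor and one at the top; a web 12 mm thick runs between them, centred on the flange width.

C is a picture frame with a 576×888 mm rectangular opening (x by z) and a uniform 58 mm border on every side. Frame depth is 31 mm along y. It is built from two vertical stiles running the full outside height and two horizontal rails spanning the gap between the stiles.

The I-beam is on the floor beside the table on its +x side. The picture frame is on top of the table, centred.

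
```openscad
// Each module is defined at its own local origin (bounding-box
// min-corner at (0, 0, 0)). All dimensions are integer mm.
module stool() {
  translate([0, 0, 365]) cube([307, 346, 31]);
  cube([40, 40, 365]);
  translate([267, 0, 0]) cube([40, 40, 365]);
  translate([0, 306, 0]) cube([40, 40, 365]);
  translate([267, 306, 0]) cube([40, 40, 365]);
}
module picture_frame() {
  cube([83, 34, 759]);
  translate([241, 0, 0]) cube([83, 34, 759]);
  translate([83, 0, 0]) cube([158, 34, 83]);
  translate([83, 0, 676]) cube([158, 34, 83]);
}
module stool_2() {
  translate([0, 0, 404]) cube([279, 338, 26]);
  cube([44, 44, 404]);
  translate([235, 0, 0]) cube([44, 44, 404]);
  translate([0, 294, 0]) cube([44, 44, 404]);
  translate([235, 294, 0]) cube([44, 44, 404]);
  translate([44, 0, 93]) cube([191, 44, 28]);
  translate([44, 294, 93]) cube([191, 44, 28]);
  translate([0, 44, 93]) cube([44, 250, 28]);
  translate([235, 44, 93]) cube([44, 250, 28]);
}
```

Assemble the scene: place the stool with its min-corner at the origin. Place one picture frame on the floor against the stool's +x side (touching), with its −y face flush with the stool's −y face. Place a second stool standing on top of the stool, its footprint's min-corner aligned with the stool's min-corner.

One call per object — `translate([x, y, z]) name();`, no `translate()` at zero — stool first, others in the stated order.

stool();
translate([307, 0, 0]) picture_frame();
translate([0, 0, 396]) stool_2();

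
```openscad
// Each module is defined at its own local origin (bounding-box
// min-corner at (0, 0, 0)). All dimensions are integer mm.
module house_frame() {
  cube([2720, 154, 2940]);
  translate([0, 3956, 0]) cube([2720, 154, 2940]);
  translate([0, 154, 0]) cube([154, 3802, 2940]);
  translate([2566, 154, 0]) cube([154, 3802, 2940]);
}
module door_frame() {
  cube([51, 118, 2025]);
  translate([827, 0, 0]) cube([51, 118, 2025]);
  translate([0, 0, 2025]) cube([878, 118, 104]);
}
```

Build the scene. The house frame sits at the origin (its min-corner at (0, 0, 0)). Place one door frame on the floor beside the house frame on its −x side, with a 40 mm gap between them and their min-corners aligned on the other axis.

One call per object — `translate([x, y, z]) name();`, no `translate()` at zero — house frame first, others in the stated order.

house_frame();
translate([-918, 0, 0]) door_frame();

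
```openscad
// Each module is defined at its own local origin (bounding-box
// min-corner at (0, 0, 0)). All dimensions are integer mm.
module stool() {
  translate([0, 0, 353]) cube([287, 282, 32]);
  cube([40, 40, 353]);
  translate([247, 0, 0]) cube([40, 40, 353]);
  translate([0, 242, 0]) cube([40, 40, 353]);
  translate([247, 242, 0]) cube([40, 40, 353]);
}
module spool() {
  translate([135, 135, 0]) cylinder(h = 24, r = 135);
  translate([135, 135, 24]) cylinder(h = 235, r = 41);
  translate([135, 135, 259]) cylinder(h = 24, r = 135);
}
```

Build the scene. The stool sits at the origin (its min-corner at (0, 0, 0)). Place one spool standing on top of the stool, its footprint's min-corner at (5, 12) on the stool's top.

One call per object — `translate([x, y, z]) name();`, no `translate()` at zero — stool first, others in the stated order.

stool();
translate([5, 12, 385]) spool();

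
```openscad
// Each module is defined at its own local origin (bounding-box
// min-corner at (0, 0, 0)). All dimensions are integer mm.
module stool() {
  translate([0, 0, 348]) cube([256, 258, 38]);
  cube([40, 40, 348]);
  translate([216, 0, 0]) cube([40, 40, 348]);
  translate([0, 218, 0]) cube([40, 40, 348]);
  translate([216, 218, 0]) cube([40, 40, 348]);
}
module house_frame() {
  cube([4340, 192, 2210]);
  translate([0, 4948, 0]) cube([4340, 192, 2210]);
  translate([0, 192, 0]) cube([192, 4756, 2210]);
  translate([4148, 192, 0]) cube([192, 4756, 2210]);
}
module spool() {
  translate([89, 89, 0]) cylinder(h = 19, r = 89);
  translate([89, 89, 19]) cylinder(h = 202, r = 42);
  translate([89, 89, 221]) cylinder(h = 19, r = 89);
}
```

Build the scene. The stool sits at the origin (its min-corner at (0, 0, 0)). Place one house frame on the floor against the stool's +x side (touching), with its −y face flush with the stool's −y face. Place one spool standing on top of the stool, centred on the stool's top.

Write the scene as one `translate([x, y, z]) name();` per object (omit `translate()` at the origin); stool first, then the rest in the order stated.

stool();
translate([256, 0, 0]) house_frame();
translate([39, 40, 386]) spool();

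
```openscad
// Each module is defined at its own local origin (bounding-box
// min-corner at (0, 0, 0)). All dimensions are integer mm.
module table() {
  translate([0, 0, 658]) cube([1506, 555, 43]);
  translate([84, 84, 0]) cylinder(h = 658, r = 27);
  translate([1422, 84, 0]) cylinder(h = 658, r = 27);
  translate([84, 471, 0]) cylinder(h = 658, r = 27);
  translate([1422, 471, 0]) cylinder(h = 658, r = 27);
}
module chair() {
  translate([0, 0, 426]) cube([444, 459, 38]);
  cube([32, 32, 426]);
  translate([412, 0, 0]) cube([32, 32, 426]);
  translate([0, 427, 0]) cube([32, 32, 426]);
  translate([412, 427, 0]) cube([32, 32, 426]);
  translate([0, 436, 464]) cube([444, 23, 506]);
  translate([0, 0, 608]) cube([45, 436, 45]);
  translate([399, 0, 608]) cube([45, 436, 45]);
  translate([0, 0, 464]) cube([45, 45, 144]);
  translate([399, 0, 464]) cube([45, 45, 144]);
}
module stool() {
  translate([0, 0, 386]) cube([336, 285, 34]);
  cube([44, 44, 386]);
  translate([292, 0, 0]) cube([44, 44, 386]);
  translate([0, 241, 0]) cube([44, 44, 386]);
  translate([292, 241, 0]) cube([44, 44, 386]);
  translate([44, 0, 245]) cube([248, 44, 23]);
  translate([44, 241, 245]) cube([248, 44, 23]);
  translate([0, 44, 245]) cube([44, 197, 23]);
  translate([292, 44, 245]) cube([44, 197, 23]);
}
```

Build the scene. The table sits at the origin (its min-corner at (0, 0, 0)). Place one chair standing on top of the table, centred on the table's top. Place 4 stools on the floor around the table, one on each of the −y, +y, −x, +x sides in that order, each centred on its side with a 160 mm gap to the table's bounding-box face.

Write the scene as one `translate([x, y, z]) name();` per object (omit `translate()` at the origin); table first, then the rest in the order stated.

table();
translate([531, 48, 701]) chair();
translate([585, -445, 0]) stool();
translate([585, 715, 0]) stool();
translate([-496, 135, 0]) stool();
translate([1666, 135, 0]) stool();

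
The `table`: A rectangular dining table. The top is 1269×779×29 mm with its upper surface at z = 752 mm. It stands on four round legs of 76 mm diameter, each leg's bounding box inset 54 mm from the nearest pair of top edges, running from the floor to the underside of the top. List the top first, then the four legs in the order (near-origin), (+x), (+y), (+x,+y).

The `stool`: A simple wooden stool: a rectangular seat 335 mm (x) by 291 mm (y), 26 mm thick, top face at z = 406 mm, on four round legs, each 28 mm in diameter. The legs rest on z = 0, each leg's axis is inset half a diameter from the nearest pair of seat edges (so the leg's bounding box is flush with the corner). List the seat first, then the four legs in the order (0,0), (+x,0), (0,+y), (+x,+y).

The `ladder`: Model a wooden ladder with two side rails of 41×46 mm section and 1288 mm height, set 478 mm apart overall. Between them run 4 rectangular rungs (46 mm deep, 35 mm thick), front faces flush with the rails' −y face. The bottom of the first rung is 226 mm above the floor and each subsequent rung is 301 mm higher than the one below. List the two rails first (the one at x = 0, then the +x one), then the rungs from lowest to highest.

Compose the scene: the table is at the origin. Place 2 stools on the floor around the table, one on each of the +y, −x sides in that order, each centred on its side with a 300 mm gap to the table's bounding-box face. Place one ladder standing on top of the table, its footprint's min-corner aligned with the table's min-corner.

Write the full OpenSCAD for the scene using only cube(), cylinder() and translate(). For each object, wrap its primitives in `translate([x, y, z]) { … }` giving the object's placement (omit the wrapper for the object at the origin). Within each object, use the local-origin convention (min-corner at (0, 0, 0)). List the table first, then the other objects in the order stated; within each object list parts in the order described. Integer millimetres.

translate([0, 0, 723]) cube([1269, 779, 29]);
translate([92, 92, 0]) cylinder(h = 723, r = 38);
translate([1177, 92, 0]) cylinder(h = 723, r = 38);
translate([92, 687, 0]) cylinder(h = 723, r = 38);
translate([1177, 687, 0]) cylinder(h = 723, r = 38);
translate([467, 1079, 0]) {
  translate([0, 0, 380]) cube([335, 291, 26]);
  translate([14, 14, 0]) cylinder(h = 380, r = 14);
  translate([321, 14, 0]) cylinder(h = 380, r = 14);
  translate([14, 277, 0]) cylinder(h = 380, r = 14);
  translate([321, 277, 0]) cylinder(h = 380, r = 14);
}
translate([-635, 244, 0]) {
  translate([0, 0, 380]) cube([335, 291, 26]);
  translate([14, 14, 0]) cylinder(h = 380, r = 14);
  translate([321, 14, 0]) cylinder(h = 380, r = 14);
  translate([14, 277, 0]) cylinder(h = 380, r = 14);
  translate([321, 277, 0]) cylinder(h = 380, r = 14);
}
translate([0, 0, 752]) {
  cube([41, 46, 1288]);
  translate([437, 0, 0]) cube([41, 46, 1288]);
  translate([41, 0, 226]) cube([396, 46, 35]);
  translate([41, 0, 527]) cube([396, 46, 35]);
  translate([41, 0, 828]) cube([396, 46, 35]);
  translate([41, 0, 1129]) cube([396, 46, 35]);
}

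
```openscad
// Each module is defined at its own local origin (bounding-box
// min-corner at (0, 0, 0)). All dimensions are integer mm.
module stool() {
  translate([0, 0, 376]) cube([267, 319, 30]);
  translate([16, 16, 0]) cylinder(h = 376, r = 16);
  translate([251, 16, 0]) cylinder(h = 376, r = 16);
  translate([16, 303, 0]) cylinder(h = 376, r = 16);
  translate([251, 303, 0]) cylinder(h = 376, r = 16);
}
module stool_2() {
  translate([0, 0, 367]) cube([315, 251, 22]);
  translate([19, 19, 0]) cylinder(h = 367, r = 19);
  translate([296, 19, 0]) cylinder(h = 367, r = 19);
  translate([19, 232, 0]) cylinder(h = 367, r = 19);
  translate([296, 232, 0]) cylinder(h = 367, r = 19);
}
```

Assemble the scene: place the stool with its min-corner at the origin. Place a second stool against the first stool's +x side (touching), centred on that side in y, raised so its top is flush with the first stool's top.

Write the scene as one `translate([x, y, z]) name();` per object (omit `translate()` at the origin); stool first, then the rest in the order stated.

stool();
translate([267, 34, 17]) stool_2();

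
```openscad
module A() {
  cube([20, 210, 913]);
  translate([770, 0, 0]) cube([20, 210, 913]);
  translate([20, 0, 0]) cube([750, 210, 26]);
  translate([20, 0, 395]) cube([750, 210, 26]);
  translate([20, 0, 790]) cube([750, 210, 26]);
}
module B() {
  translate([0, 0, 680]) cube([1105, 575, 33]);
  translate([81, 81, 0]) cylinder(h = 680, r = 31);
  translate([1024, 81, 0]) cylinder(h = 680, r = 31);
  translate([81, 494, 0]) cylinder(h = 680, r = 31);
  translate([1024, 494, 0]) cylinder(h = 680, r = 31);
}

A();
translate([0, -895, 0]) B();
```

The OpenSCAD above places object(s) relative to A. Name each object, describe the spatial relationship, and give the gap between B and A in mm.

A is a bookshelf. B is a table. The table is on the floor beside the bookshelf on its −y side. The gap between the table and the bookshelf is 320 mm.

The table's nearest face is 320 mm from the bookshelf's −y face.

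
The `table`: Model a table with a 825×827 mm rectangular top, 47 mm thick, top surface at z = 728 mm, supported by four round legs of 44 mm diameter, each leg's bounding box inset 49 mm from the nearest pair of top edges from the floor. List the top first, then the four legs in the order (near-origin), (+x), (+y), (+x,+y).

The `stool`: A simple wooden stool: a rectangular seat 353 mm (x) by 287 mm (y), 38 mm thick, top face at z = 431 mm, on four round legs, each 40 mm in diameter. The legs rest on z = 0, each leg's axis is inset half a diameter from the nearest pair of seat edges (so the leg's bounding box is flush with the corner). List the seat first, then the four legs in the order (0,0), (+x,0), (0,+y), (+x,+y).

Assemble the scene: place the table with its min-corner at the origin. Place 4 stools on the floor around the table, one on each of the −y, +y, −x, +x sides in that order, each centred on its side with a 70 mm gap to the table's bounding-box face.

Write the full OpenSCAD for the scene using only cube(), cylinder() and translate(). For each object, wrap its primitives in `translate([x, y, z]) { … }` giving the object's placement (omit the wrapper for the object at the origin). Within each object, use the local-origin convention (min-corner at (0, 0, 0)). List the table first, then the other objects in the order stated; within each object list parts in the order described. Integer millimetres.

translate([0, 0, 681]) cube([825, 827, 47]);
translate([71, 71, 0]) cylinder(h = 681, r = 22);
translate([754, 71, 0]) cylinder(h = 681, r = 22);
translate([71, 756, 0]) cylinder(h = 681, r = 22);
translate([754, 756, 0]) cylinder(h = 681, r = 22);
translate([236, -357, 0]) {
  translate([0, 0, 393]) cube([353, 287, 38]);
  translate([20, 20, 0]) cylinder(h = 393, r = 20);
  translate([333, 20, 0]) cylinder(h = 393, r = 20);
  translate([20, 267, 0]) cylinder(h = 393, r = 20);
  translate([333, 267, 0]) cylinder(h = 393, r = 20);
}
translate([236, 897, 0]) {
  translate([0, 0, 393]) cube([353, 287, 38]);
  translate([20, 20, 0]) cylinder(h = 393, r = 20);
  translate([333, 20, 0]) cylinder(h = 393, r = 20);
  translate([20, 267, 0]) cylinder(h = 393, r = 20);
  translate([333, 267, 0]) cylinder(h = 393, r = 20);
}
translate([-423, 270, 0]) {
  translate([0, 0, 393]) cube([353, 287, 38]);
  translate([20, 20, 0]) cylinder(h = 393, r = 20);
  translate([333, 20, 0]) cylinder(h = 393, r = 20);
  translate([20, 267, 0]) cylinder(h = 393, r = 20);
  translate([333, 267, 0]) cylinder(h = 393, r = 20);
}
translate([895, 270, 0]) {
  translate([0, 0, 393]) cube([353, 287, 38]);
  translate([20, 20, 0]) cylinder(h = 393, r = 20);
  translate([333, 20, 0]) cylinder(h = 393, r = 20);
  translate([20, 267, 0]) cylinder(h = 393, r = 20);
  translate([333, 267, 0]) cylinder(h = 393, r = 20);
}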